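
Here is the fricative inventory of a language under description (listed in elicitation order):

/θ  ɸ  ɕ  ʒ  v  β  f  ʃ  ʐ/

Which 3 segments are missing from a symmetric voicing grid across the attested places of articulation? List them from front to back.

/ð/, /ʂ/, /ʑ/

bilabial: voiceless /ɸ/, voiced /β/.
labiodental: voiceless /f/, voiced /v/.
dental: voiceless /θ/, voiced —.
postalveolar: voiceless /ʃ/, voiced /ʒ/.
retroflex: voiceless —, voiced /ʐ/.
alveolo-palatal: voiceless /ɕ/, voiced —.
Gaps, from front to back: dental lacks voiced (/ð/); retroflex lacks voiceless (/ʂ/); alveolo-palatal lacks voiced (/ʑ/).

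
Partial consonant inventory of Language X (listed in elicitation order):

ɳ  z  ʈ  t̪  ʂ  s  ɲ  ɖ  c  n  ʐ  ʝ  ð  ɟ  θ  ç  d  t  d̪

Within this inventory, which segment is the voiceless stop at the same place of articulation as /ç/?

/ç/ is a voiceless palatal fricative.
The voiceless stop at the same place is a voiceless palatal stop — in this inventory, /c/.

/c/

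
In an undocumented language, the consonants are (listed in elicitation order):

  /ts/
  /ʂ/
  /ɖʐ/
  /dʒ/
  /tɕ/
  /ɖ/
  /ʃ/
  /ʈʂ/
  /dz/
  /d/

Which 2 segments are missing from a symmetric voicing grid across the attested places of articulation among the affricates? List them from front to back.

alveolar: voiceless /ts/, voiced /dz/.
postalveolar: voiceless —, voiced /dʒ/.
retroflex: voiceless /ʈʂ/, voiced /ɖʐ/.
alveolo-palatal: voiceless /tɕ/, voiced —.
Gaps, from front to back: postalveolar lacks voiceless (/tʃ/); alveolo-palatal lacks voiced (/dʑ/).

/tʃ/, /dʑ/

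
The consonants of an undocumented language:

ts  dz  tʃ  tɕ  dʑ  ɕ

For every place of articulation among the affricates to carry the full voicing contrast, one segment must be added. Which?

place of articulation  voiceless  voiced  
alveolar          ts        dz      
postalveolar      tʃ        —       
alveolo-palatal   tɕ        dʑ      
The postalveolar row has no voiced member, so the gap is the voiced postalveolar affricate /dʒ/.

/dʒ/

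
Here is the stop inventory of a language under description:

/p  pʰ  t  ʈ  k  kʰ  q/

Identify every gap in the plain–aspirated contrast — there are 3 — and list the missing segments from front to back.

Plain: /p/ (bilabial), /t/ (alveolar), /ʈ/ (retroflex), /k/ (velar), /q/ (uvular).
Aspirated: /pʰ/ (bilabial), /kʰ/ (velar).
Gaps, from front to back: alveolar lacks aspirated (/tʰ/); retroflex lacks aspirated (/ʈʰ/); uvular lacks aspirated (/qʰ/).

/tʰ/, /ʈʰ/, /qʰ/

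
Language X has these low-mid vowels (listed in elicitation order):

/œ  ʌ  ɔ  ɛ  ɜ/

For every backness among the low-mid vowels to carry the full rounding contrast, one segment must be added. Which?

backness          unrounded  rounded 
front             ɛ         œ       
central           ɜ         —       
back              ʌ         ɔ       
The central row has no rounded member, so the gap is the central rounded vowel /ɞ/.

/ɞ/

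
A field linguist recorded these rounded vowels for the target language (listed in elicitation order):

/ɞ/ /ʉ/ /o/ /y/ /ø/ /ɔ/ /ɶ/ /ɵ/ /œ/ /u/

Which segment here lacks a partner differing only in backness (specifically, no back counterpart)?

High: /y/ ~ /ʉ/ ~ /u/
High-mid: /ø/ ~ /ɵ/ ~ /o/
Low-mid: /œ/ ~ /ɞ/ ~ /ɔ/
Low: only /ɶ/ (front); no back partner.
So /ɶ/ is the unpaired segment.

/ɶ/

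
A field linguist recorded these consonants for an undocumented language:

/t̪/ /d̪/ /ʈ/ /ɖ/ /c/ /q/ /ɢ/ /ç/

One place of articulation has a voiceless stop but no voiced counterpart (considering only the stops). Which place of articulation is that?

palatal

dental: voiceless /t̪/, voiced /d̪/.
retroflex: voiceless /ʈ/, voiced /ɖ/.
palatal: voiceless /c/, voiced —.
uvular: voiceless /q/, voiced /ɢ/.
Every place of articulation has a voiced member except palatal, where /ɟ/ would be expected.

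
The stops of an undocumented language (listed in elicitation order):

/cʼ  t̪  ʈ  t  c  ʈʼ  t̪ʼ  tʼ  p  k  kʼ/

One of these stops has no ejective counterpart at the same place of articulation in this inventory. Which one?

/p/

Dental: /t̪/ ~ /t̪ʼ/
Alveolar: /t/ ~ /tʼ/
Retroflex: /ʈ/ ~ /ʈʼ/
Palatal: /c/ ~ /cʼ/
Velar: /k/ ~ /kʼ/
Bilabial: only /p/ (plain); no ejective partner.
So /p/ is the unpaired segment.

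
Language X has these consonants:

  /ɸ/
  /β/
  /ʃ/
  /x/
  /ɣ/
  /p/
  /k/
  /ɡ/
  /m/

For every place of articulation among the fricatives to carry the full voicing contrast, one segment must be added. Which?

/ʒ/

Voiceless: /ɸ/ (bilabial), /ʃ/ (postalveolar), /x/ (velar).
Voiced: /β/ (bilabial), /ɣ/ (velar).
The postalveolar row has no voiced member, so the gap is the voiced postalveolar fricative /ʒ/.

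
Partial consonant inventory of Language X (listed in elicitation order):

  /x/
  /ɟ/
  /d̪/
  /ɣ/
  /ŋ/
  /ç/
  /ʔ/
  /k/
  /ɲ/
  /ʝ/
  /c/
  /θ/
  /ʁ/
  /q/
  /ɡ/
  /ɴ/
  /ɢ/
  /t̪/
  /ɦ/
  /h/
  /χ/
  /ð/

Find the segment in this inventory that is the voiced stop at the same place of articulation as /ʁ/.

/ɢ/

/ʁ/ is a voiced uvular fricative.
The voiced stop at the same place is a voiced uvular stop — in this inventory, /ɢ/.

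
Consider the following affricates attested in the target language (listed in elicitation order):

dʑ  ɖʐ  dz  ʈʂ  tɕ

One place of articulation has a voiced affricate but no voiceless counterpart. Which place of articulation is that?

Voiceless: /ʈʂ/ (retroflex), /tɕ/ (alveolo-palatal).
Voiced: /dz/ (alveolar), /ɖʐ/ (retroflex), /dʑ/ (alveolo-palatal).
Every place of articulation has a voiceless member except alveolar, where /ts/ would be expected.

alveolar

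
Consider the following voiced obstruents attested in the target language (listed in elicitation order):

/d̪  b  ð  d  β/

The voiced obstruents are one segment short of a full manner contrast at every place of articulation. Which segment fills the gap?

/z/

Stop: /b/ (bilabial), /d̪/ (dental), /d/ (alveolar).
Fricative: /β/ (bilabial), /ð/ (dental).
The alveolar row has no fricative member, so the gap is the alveolar fricative /z/.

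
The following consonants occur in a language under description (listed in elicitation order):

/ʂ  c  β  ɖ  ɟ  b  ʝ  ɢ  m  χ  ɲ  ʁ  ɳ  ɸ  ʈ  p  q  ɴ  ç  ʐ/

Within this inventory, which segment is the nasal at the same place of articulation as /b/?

/b/ is a voiced bilabial stop.
The nasal at the same place is a bilabial nasal — in this inventory, /m/.

/m/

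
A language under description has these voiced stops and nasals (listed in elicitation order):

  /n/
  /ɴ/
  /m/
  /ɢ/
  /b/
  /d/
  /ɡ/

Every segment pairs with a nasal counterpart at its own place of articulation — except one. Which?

/ɡ/

Bilabial: /b/ ~ /m/
Alveolar: /d/ ~ /n/
Uvular: /ɢ/ ~ /ɴ/
Velar: only /ɡ/ (oral stop); no nasal partner.
So /ɡ/ is the unpaired segment.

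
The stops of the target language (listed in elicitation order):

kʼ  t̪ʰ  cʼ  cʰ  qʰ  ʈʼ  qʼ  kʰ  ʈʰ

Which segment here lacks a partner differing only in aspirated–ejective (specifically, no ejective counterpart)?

/t̪ʰ/

Retroflex: /ʈʰ/ ~ /ʈʼ/
Palatal: /cʰ/ ~ /cʼ/
Velar: /kʰ/ ~ /kʼ/
Uvular: /qʰ/ ~ /qʼ/
Dental: only /t̪ʰ/ (aspirated); no ejective partner.
So /t̪ʰ/ is the unpaired segment.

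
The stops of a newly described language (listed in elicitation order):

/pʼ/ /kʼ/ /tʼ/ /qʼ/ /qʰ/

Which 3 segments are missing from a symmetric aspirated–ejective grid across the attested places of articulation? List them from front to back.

Aspirated: /qʰ/ (uvular).
Ejective: /pʼ/ (bilabial), /tʼ/ (alveolar), /kʼ/ (velar), /qʼ/ (uvular).
Gaps, from front to back: bilabial lacks aspirated (/pʰ/); alveolar lacks aspirated (/tʰ/); velar lacks aspirated (/kʰ/).

/pʰ/, /tʰ/, /kʰ/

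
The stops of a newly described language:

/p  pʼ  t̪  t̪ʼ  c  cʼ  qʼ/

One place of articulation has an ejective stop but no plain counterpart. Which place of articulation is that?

uvular

Plain: /p/ (bilabial), /t̪/ (dental), /c/ (palatal).
Ejective: /pʼ/ (bilabial), /t̪ʼ/ (dental), /cʼ/ (palatal), /qʼ/ (uvular).
Every place of articulation has a plain member except uvular, where /q/ would be expected.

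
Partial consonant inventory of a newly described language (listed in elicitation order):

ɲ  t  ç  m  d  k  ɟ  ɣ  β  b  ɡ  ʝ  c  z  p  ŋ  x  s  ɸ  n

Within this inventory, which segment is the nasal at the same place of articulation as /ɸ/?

/ɸ/ is a voiceless bilabial fricative.
The nasal at the same place is a bilabial nasal — in this inventory, /m/.

/m/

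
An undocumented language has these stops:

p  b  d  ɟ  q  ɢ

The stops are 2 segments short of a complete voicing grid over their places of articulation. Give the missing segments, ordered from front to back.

/t/, /c/

bilabial: voiceless /p/, voiced /b/.
alveolar: voiceless —, voiced /d/.
palatal: voiceless —, voiced /ɟ/.
uvular: voiceless /q/, voiced /ɢ/.
Gaps, from front to back: alveolar lacks voiceless (/t/); palatal lacks voiceless (/c/).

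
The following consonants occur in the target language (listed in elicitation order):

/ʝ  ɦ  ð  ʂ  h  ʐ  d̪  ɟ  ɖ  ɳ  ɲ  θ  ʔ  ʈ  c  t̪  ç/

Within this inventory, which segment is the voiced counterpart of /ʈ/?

/ʈ/ is a voiceless retroflex stop.
The voiced counterpart is a voiced retroflex stop — in this inventory, /ɖ/.

/ɖ/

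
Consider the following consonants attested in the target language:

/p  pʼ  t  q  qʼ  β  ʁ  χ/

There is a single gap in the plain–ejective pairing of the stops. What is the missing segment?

/tʼ/

bilabial: plain /p/, ejective /pʼ/.
alveolar: plain /t/, ejective —.
uvular: plain /q/, ejective /qʼ/.
The alveolar row has no ejective member, so the gap is the ejective alveolar stop /tʼ/.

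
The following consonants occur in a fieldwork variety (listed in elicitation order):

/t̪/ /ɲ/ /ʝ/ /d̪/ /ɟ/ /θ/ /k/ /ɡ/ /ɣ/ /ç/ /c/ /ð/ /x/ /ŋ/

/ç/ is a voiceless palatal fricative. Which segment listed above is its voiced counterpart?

The voiced counterpart is a voiced palatal fricative — in this inventory, /ʝ/.

/ʝ/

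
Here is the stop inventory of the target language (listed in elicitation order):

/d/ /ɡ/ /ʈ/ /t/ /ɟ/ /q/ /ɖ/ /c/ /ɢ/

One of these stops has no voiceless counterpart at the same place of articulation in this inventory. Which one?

Alveolar: /t/ ~ /d/
Retroflex: /ʈ/ ~ /ɖ/
Palatal: /c/ ~ /ɟ/
Uvular: /q/ ~ /ɢ/
Velar: only /ɡ/ (voiced); no voiceless partner.
So /ɡ/ is the unpaired segment.

/ɡ/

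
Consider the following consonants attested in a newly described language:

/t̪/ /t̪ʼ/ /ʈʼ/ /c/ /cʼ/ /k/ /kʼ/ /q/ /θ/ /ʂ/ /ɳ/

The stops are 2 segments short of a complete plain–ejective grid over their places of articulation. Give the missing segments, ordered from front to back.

/ʈ/, /qʼ/

Plain: /t̪/ (dental), /c/ (palatal), /k/ (velar), /q/ (uvular).
Ejective: /t̪ʼ/ (dental), /ʈʼ/ (retroflex), /cʼ/ (palatal), /kʼ/ (velar).
Gaps, from front to back: retroflex lacks plain (/ʈ/); uvular lacks ejective (/qʼ/).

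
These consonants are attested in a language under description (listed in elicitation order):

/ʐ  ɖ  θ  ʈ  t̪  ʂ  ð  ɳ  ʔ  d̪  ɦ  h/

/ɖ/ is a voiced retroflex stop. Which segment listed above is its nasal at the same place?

/ɳ/

The nasal at the same place is a retroflex nasal — in this inventory, /ɳ/.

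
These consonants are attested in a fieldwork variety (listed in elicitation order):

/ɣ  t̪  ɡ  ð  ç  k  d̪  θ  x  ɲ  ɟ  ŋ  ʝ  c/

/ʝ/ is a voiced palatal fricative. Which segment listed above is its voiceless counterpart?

/ç/

The voiceless counterpart is a voiceless palatal fricative — in this inventory, /ç/.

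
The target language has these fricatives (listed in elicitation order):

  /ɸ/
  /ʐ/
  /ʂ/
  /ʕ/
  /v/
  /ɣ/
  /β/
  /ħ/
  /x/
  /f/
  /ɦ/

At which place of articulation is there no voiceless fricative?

Voiceless: /ɸ/ (bilabial), /f/ (labiodental), /ʂ/ (retroflex), /x/ (velar), /ħ/ (pharyngeal).
Voiced: /β/ (bilabial), /v/ (labiodental), /ʐ/ (retroflex), /ɣ/ (velar), /ʕ/ (pharyngeal), /ɦ/ (glottal).
Every place of articulation has a voiceless member except glottal, where /h/ would be expected.

glottal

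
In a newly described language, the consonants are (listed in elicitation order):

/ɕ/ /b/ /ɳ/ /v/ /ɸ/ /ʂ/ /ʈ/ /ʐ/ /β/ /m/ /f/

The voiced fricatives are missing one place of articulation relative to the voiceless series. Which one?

alveolo-palatal

Voiceless: /ɸ/ (bilabial), /f/ (labiodental), /ʂ/ (retroflex), /ɕ/ (alveolo-palatal).
Voiced: /β/ (bilabial), /v/ (labiodental), /ʐ/ (retroflex).
Every place of articulation has a voiced member except alveolo-palatal, where /ʑ/ would be expected.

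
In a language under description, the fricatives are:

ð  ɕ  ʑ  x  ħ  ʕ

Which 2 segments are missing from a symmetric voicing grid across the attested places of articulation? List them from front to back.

place of articulation  voiceless  voiced  
dental            —         ð       
alveolo-palatal   ɕ         ʑ       
velar             x         —       
pharyngeal        ħ         ʕ       
Gaps, from front to back: dental lacks voiceless (/θ/); velar lacks voiced (/ɣ/).

/θ/, /ɣ/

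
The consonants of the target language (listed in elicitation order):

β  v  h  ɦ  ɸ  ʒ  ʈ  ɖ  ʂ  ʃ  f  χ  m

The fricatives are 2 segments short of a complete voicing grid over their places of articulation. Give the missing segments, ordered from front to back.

bilabial: voiceless /ɸ/, voiced /β/.
labiodental: voiceless /f/, voiced /v/.
postalveolar: voiceless /ʃ/, voiced /ʒ/.
retroflex: voiceless /ʂ/, voiced —.
uvular: voiceless /χ/, voiced —.
glottal: voiceless /h/, voiced /ɦ/.
Gaps, from front to back: retroflex lacks voiced (/ʐ/); uvular lacks voiced (/ʁ/).

/ʐ/, /ʁ/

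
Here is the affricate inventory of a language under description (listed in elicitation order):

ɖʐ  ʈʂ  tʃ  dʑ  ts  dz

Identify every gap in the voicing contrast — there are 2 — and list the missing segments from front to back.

/dʒ/, /tɕ/

alveolar: voiceless /ts/, voiced /dz/.
postalveolar: voiceless /tʃ/, voiced —.
retroflex: voiceless /ʈʂ/, voiced /ɖʐ/.
alveolo-palatal: voiceless —, voiced /dʑ/.
Gaps, from front to back: postalveolar lacks voiced (/dʒ/); alveolo-palatal lacks voiceless (/tɕ/).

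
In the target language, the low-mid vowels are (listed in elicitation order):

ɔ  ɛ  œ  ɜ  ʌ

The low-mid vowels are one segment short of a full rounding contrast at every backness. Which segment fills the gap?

/ɞ/

front: unrounded /ɛ/, rounded /œ/.
central: unrounded /ɜ/, rounded —.
back: unrounded /ʌ/, rounded /ɔ/.
The central row has no rounded member, so the gap is the central rounded vowel /ɞ/.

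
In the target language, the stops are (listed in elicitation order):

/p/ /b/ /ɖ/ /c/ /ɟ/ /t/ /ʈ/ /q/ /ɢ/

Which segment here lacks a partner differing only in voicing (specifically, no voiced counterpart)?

/t/

Bilabial: /p/ ~ /b/
Retroflex: /ʈ/ ~ /ɖ/
Palatal: /c/ ~ /ɟ/
Uvular: /q/ ~ /ɢ/
Alveolar: only /t/ (voiceless); no voiced partner.
So /t/ is the unpaired segment.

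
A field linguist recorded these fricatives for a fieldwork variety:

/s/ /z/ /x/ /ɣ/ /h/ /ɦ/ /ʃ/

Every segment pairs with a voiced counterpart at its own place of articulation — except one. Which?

Alveolar: /s/ ~ /z/
Velar: /x/ ~ /ɣ/
Glottal: /h/ ~ /ɦ/
Postalveolar: only /ʃ/ (voiceless); no voiced partner.
So /ʃ/ is the unpaired segment.

/ʃ/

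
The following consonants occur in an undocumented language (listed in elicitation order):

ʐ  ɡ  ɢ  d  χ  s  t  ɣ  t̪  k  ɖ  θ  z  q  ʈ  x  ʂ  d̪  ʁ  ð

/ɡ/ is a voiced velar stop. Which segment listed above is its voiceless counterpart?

The voiceless counterpart is a voiceless velar stop — in this inventory, /k/.

/k/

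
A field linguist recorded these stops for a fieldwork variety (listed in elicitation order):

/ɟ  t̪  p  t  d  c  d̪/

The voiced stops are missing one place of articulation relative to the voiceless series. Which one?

Voiceless: /p/ (bilabial), /t̪/ (dental), /t/ (alveolar), /c/ (palatal).
Voiced: /d̪/ (dental), /d/ (alveolar), /ɟ/ (palatal).
Every place of articulation has a voiced member except bilabial, where /b/ would be expected.

bilabial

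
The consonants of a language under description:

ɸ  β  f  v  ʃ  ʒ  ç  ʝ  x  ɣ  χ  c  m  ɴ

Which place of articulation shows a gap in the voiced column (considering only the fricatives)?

Voiceless: /ɸ/ (bilabial), /f/ (labiodental), /ʃ/ (postalveolar), /ç/ (palatal), /x/ (velar), /χ/ (uvular).
Voiced: /β/ (bilabial), /v/ (labiodental), /ʒ/ (postalveolar), /ʝ/ (palatal), /ɣ/ (velar).
Every place of articulation has a voiced member except uvular, where /ʁ/ would be expected.

uvular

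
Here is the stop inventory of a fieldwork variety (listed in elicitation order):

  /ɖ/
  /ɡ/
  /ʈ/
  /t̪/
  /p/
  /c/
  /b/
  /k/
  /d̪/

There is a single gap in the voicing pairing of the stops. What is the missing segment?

/ɟ/

bilabial: voiceless /p/, voiced /b/.
dental: voiceless /t̪/, voiced /d̪/.
retroflex: voiceless /ʈ/, voiced /ɖ/.
palatal: voiceless /c/, voiced —.
velar: voiceless /k/, voiced /ɡ/.
The palatal row has no voiced member, so the gap is the voiced palatal stop /ɟ/.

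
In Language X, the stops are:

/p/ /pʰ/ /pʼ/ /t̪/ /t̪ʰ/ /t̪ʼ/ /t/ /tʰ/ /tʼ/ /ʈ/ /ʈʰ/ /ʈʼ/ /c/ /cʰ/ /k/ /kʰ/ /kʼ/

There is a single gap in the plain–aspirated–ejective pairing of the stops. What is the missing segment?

/cʼ/

place of articulation  plain     aspirated  ejective
bilabial          p         pʰ        pʼ      
dental            t̪        t̪ʰ       t̪ʼ     
alveolar          t         tʰ        tʼ      
retroflex         ʈ         ʈʰ        ʈʼ      
palatal           c         cʰ        —       
velar             k         kʰ        kʼ      
The palatal row has no ejective member, so the gap is the ejective palatal stop /cʼ/.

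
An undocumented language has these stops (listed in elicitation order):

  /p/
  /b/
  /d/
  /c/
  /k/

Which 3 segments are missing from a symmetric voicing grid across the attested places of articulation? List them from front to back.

Voiceless: /p/ (bilabial), /c/ (palatal), /k/ (velar).
Voiced: /b/ (bilabial), /d/ (alveolar).
Gaps, from front to back: alveolar lacks voiceless (/t/); palatal lacks voiced (/ɟ/); velar lacks voiced (/ɡ/).

/t/, /ɟ/, /ɡ/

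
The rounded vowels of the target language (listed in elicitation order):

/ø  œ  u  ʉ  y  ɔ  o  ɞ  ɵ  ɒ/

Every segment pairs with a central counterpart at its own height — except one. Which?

High: /y/ ~ /ʉ/ ~ /u/
High-mid: /ø/ ~ /ɵ/ ~ /o/
Low-mid: /œ/ ~ /ɞ/ ~ /ɔ/
Low: only /ɒ/ (back); no central partner.
So /ɒ/ is the unpaired segment.

/ɒ/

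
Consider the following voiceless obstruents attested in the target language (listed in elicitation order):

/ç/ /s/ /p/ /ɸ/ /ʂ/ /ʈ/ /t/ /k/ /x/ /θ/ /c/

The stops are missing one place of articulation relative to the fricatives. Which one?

dental

bilabial: stop /p/, fricative /ɸ/.
dental: stop —, fricative /θ/.
alveolar: stop /t/, fricative /s/.
retroflex: stop /ʈ/, fricative /ʂ/.
palatal: stop /c/, fricative /ç/.
velar: stop /k/, fricative /x/.
Every place of articulation has a stop member except dental, where /t̪/ would be expected.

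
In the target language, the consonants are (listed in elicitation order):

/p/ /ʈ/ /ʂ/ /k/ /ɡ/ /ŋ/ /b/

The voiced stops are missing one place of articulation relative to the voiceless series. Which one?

retroflex

bilabial: voiceless /p/, voiced /b/.
retroflex: voiceless /ʈ/, voiced —.
velar: voiceless /k/, voiced /ɡ/.
Every place of articulation has a voiced member except retroflex, where /ɖ/ would be expected.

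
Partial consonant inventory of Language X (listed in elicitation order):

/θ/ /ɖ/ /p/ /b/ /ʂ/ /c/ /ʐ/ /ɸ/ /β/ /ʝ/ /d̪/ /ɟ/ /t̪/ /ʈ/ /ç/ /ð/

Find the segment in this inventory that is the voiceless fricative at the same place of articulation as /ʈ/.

/ʂ/

/ʈ/ is a voiceless retroflex stop.
The voiceless fricative at the same place is a voiceless retroflex fricative — in this inventory, /ʂ/.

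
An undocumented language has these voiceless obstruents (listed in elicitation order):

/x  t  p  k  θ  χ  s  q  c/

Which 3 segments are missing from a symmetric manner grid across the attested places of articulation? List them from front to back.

/ɸ/, /t̪/, /ç/

place of articulation  stop      fricative
bilabial          p         —       
dental            —         θ       
alveolar          t         s       
palatal           c         —       
velar             k         x       
uvular            q         χ       
Gaps, from front to back: bilabial lacks fricative (/ɸ/); dental lacks stop (/t̪/); palatal lacks fricative (/ç/).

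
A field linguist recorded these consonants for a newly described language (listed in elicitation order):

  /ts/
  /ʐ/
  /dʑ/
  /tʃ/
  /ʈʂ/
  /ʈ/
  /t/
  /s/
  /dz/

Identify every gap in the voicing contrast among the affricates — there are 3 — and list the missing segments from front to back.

alveolar: voiceless /ts/, voiced /dz/.
postalveolar: voiceless /tʃ/, voiced —.
retroflex: voiceless /ʈʂ/, voiced —.
alveolo-palatal: voiceless —, voiced /dʑ/.
Gaps, from front to back: postalveolar lacks voiced (/dʒ/); retroflex lacks voiced (/ɖʐ/); alveolo-palatal lacks voiceless (/tɕ/).

/dʒ/, /ɖʐ/, /tɕ/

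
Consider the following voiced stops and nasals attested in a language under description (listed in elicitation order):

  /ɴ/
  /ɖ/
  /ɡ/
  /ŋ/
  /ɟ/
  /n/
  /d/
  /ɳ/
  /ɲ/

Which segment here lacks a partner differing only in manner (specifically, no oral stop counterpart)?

Alveolar: /d/ ~ /n/
Retroflex: /ɖ/ ~ /ɳ/
Palatal: /ɟ/ ~ /ɲ/
Velar: /ɡ/ ~ /ŋ/
Uvular: only /ɴ/ (nasal); no oral stop partner.
So /ɴ/ is the unpaired segment.

/ɴ/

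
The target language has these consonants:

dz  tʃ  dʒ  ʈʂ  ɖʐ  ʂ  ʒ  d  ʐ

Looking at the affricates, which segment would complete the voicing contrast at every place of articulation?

/ts/

Voiceless: /tʃ/ (postalveolar), /ʈʂ/ (retroflex).
Voiced: /dz/ (alveolar), /dʒ/ (postalveolar), /ɖʐ/ (retroflex).
The alveolar row has no voiceless member, so the gap is the voiceless alveolar affricate /ts/.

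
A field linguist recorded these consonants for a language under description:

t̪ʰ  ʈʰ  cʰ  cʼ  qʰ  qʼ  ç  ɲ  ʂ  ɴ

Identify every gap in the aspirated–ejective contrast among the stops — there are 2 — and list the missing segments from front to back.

/t̪ʼ/, /ʈʼ/

place of articulation  aspirated  ejective
dental            t̪ʰ       —       
retroflex         ʈʰ        —       
palatal           cʰ        cʼ      
uvular            qʰ        qʼ      
Gaps, from front to back: dental lacks ejective (/t̪ʼ/); retroflex lacks ejective (/ʈʼ/).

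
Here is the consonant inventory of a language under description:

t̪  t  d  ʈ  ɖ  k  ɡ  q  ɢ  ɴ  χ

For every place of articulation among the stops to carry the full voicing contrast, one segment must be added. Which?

/d̪/

place of articulation  voiceless  voiced  
dental            t̪        —       
alveolar          t         d       
retroflex         ʈ         ɖ       
velar             k         ɡ       
uvular            q         ɢ       
The dental row has no voiced member, so the gap is the voiced dental stop /d̪/.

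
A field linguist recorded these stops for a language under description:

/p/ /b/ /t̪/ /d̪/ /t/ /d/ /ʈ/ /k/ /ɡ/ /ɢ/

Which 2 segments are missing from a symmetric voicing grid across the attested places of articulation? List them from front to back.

/ɖ/, /q/

bilabial: voiceless /p/, voiced /b/.
dental: voiceless /t̪/, voiced /d̪/.
alveolar: voiceless /t/, voiced /d/.
retroflex: voiceless /ʈ/, voiced —.
velar: voiceless /k/, voiced /ɡ/.
uvular: voiceless —, voiced /ɢ/.
Gaps, from front to back: retroflex lacks voiced (/ɖ/); uvular lacks voiceless (/q/).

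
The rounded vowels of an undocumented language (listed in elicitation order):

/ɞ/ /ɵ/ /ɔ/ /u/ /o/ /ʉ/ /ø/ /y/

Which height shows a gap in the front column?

height            front     central   back    
high              y         ʉ         u       
high-mid          ø         ɵ         o       
low-mid           —         ɞ         ɔ       
Every height has a front member except low-mid, where /œ/ would be expected.

low-mid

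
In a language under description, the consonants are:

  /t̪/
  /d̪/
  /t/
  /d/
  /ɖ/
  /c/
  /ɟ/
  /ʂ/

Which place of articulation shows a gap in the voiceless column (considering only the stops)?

retroflex

place of articulation  voiceless  voiced  
dental            t̪        d̪      
alveolar          t         d       
retroflex         —         ɖ       
palatal           c         ɟ       
Every place of articulation has a voiceless member except retroflex, where /ʈ/ would be expected.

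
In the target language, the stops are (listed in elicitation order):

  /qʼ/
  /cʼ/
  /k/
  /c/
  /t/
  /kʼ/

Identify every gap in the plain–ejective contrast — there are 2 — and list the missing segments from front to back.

place of articulation  plain     ejective
alveolar          t         —       
palatal           c         cʼ      
velar             k         kʼ      
uvular            —         qʼ      
Gaps, from front to back: alveolar lacks ejective (/tʼ/); uvular lacks plain (/q/).

/tʼ/, /q/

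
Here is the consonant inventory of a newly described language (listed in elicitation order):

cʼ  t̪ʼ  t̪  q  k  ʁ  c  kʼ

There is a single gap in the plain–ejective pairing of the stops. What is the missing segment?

dental: plain /t̪/, ejective /t̪ʼ/.
palatal: plain /c/, ejective /cʼ/.
velar: plain /k/, ejective /kʼ/.
uvular: plain /q/, ejective —.
The uvular row has no ejective member, so the gap is the ejective uvular stop /qʼ/.

/qʼ/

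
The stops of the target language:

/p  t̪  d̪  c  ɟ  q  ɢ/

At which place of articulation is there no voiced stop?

bilabial

Voiceless: /p/ (bilabial), /t̪/ (dental), /c/ (palatal), /q/ (uvular).
Voiced: /d̪/ (dental), /ɟ/ (palatal), /ɢ/ (uvular).
Every place of articulation has a voiced member except bilabial, where /b/ would be expected.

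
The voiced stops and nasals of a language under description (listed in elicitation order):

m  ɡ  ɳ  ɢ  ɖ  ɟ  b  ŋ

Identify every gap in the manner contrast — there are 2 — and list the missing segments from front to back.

/ɲ/, /ɴ/

Oral stop: /b/ (bilabial), /ɖ/ (retroflex), /ɟ/ (palatal), /ɡ/ (velar), /ɢ/ (uvular).
Nasal: /m/ (bilabial), /ɳ/ (retroflex), /ŋ/ (velar).
Gaps, from front to back: palatal lacks nasal (/ɲ/); uvular lacks nasal (/ɴ/).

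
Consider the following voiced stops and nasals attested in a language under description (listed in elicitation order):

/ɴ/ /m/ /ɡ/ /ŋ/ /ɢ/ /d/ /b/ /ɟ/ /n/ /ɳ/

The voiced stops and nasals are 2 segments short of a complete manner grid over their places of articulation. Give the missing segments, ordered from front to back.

bilabial: oral stop /b/, nasal /m/.
alveolar: oral stop /d/, nasal /n/.
retroflex: oral stop —, nasal /ɳ/.
palatal: oral stop /ɟ/, nasal —.
velar: oral stop /ɡ/, nasal /ŋ/.
uvular: oral stop /ɢ/, nasal /ɴ/.
Gaps, from front to back: retroflex lacks oral stop (/ɖ/); palatal lacks nasal (/ɲ/).

/ɖ/, /ɲ/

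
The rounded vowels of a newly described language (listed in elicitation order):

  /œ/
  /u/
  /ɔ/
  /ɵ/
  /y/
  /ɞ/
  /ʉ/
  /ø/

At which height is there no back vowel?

height            front     central   back    
high              y         ʉ         u       
high-mid          ø         ɵ         —       
low-mid           œ         ɞ         ɔ       
Every height has a back member except high-mid, where /o/ would be expected.

high-mid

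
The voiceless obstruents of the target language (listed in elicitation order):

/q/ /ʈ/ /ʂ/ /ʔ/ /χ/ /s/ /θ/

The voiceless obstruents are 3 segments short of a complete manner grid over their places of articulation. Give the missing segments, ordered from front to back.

Stop: /ʈ/ (retroflex), /q/ (uvular), /ʔ/ (glottal).
Fricative: /θ/ (dental), /s/ (alveolar), /ʂ/ (retroflex), /χ/ (uvular).
Gaps, from front to back: dental lacks stop (/t̪/); alveolar lacks stop (/t/); glottal lacks fricative (/h/).

/t̪/, /t/, /h/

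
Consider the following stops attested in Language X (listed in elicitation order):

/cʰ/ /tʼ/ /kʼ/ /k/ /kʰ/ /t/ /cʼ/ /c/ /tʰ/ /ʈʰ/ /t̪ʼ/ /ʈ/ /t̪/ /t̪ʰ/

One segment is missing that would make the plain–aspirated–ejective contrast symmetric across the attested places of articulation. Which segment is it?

dental: plain /t̪/, aspirated /t̪ʰ/, ejective /t̪ʼ/.
alveolar: plain /t/, aspirated /tʰ/, ejective /tʼ/.
retroflex: plain /ʈ/, aspirated /ʈʰ/, ejective —.
palatal: plain /c/, aspirated /cʰ/, ejective /cʼ/.
velar: plain /k/, aspirated /kʰ/, ejective /kʼ/.
The retroflex row has no ejective member, so the gap is the ejective retroflex stop /ʈʼ/.

/ʈʼ/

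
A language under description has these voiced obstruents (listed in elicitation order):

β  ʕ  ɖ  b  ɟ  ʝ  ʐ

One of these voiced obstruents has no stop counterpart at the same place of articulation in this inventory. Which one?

Bilabial: /b/ ~ /β/
Retroflex: /ɖ/ ~ /ʐ/
Palatal: /ɟ/ ~ /ʝ/
Pharyngeal: only /ʕ/ (fricative); no stop partner.
So /ʕ/ is the unpaired segment.

/ʕ/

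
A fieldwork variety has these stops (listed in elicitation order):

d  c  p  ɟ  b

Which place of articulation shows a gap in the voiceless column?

alveolar

Voiceless: /p/ (bilabial), /c/ (palatal).
Voiced: /b/ (bilabial), /d/ (alveolar), /ɟ/ (palatal).
Every place of articulation has a voiceless member except alveolar, where /t/ would be expected.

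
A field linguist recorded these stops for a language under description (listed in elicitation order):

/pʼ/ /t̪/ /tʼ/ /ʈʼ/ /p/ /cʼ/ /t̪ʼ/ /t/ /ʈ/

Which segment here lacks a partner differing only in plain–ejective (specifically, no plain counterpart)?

Bilabial: /p/ ~ /pʼ/
Dental: /t̪/ ~ /t̪ʼ/
Alveolar: /t/ ~ /tʼ/
Retroflex: /ʈ/ ~ /ʈʼ/
Palatal: only /cʼ/ (ejective); no plain partner.
So /cʼ/ is the unpaired segment.

/cʼ/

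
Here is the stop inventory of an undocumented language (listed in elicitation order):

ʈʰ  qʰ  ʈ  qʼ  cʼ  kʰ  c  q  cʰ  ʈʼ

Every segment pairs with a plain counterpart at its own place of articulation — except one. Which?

Retroflex: /ʈ/ ~ /ʈʰ/ ~ /ʈʼ/
Palatal: /c/ ~ /cʰ/ ~ /cʼ/
Uvular: /q/ ~ /qʰ/ ~ /qʼ/
Velar: only /kʰ/ (aspirated); no plain partner.
So /kʰ/ is the unpaired segment.

/kʰ/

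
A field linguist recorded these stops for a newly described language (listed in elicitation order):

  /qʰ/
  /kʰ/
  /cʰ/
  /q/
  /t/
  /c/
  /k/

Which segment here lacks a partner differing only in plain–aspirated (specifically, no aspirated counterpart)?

/t/

Palatal: /c/ ~ /cʰ/
Velar: /k/ ~ /kʰ/
Uvular: /q/ ~ /qʰ/
Alveolar: only /t/ (plain); no aspirated partner.
So /t/ is the unpaired segment.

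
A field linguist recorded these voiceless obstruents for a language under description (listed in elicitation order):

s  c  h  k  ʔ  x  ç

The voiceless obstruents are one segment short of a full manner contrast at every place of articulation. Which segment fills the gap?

Stop: /c/ (palatal), /k/ (velar), /ʔ/ (glottal).
Fricative: /s/ (alveolar), /ç/ (palatal), /x/ (velar), /h/ (glottal).
The alveolar row has no stop member, so the gap is the alveolar stop /t/.

/t/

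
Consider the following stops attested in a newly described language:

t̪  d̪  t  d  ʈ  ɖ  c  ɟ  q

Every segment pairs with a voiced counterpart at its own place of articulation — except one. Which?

/q/

Dental: /t̪/ ~ /d̪/
Alveolar: /t/ ~ /d/
Retroflex: /ʈ/ ~ /ɖ/
Palatal: /c/ ~ /ɟ/
Uvular: only /q/ (voiceless); no voiced partner.
So /q/ is the unpaired segment.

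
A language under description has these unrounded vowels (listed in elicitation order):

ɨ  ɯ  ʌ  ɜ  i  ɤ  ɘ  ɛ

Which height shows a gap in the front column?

height            front     central   back    
high              i         ɨ         ɯ       
high-mid          —         ɘ         ɤ       
low-mid           ɛ         ɜ         ʌ       
Every height has a front member except high-mid, where /e/ would be expected.

high-mid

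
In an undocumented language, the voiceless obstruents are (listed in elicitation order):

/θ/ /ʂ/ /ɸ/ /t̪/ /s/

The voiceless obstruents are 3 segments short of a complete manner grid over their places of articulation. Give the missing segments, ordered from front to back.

Stop: /t̪/ (dental).
Fricative: /ɸ/ (bilabial), /θ/ (dental), /s/ (alveolar), /ʂ/ (retroflex).
Gaps, from front to back: bilabial lacks stop (/p/); alveolar lacks stop (/t/); retroflex lacks stop (/ʈ/).

/p/, /t/, /ʈ/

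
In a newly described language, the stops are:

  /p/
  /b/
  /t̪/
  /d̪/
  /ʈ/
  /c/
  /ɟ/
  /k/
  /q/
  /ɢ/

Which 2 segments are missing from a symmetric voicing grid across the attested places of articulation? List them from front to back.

/ɖ/, /ɡ/

bilabial: voiceless /p/, voiced /b/.
dental: voiceless /t̪/, voiced /d̪/.
retroflex: voiceless /ʈ/, voiced —.
palatal: voiceless /c/, voiced /ɟ/.
velar: voiceless /k/, voiced —.
uvular: voiceless /q/, voiced /ɢ/.
Gaps, from front to back: retroflex lacks voiced (/ɖ/); velar lacks voiced (/ɡ/).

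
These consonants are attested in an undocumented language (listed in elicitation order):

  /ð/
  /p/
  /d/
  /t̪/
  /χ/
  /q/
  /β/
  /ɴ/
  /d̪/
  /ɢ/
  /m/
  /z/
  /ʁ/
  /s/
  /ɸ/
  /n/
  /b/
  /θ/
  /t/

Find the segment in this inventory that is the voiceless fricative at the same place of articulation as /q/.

/q/ is a voiceless uvular stop.
The voiceless fricative at the same place is a voiceless uvular fricative — in this inventory, /χ/.

/χ/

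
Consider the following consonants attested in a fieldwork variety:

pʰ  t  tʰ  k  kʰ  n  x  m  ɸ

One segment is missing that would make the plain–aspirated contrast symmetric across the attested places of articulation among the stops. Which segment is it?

/p/

bilabial: plain —, aspirated /pʰ/.
alveolar: plain /t/, aspirated /tʰ/.
velar: plain /k/, aspirated /kʰ/.
The bilabial row has no plain member, so the gap is the plain bilabial stop /p/.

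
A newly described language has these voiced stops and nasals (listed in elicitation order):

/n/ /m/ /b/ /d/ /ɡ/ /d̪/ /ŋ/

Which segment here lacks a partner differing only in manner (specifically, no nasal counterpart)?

/d̪/

Bilabial: /b/ ~ /m/
Alveolar: /d/ ~ /n/
Velar: /ɡ/ ~ /ŋ/
Dental: only /d̪/ (oral stop); no nasal partner.
So /d̪/ is the unpaired segment.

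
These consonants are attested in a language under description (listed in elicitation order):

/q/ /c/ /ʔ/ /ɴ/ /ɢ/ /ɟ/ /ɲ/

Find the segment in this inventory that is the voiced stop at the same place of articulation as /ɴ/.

/ɴ/ is an uvular nasal.
The voiced stop at the same place is a voiced uvular stop — in this inventory, /ɢ/.

/ɢ/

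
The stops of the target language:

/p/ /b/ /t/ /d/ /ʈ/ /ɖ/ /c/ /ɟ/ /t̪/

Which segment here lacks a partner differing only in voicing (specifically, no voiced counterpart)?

Bilabial: /p/ ~ /b/
Alveolar: /t/ ~ /d/
Retroflex: /ʈ/ ~ /ɖ/
Palatal: /c/ ~ /ɟ/
Dental: only /t̪/ (voiceless); no voiced partner.
So /t̪/ is the unpaired segment.

/t̪/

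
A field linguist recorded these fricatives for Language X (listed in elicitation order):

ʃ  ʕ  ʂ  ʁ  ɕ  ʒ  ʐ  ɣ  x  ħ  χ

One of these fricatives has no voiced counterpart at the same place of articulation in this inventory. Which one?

/ɕ/

Postalveolar: /ʃ/ ~ /ʒ/
Retroflex: /ʂ/ ~ /ʐ/
Velar: /x/ ~ /ɣ/
Uvular: /χ/ ~ /ʁ/
Pharyngeal: /ħ/ ~ /ʕ/
Alveolo-palatal: only /ɕ/ (voiceless); no voiced partner.
So /ɕ/ is the unpaired segment.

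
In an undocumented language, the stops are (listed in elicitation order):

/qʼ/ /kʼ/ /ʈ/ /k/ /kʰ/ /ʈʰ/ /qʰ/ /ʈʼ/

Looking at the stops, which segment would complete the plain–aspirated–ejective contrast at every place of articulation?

place of articulation  plain     aspirated  ejective
retroflex         ʈ         ʈʰ        ʈʼ      
velar             k         kʰ        kʼ      
uvular            —         qʰ        qʼ      
The uvular row has no plain member, so the gap is the plain uvular stop /q/.

/q/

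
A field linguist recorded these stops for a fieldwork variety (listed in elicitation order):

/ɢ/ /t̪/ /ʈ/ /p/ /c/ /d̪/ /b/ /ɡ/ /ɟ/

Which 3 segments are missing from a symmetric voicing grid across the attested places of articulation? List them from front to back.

/ɖ/, /k/, /q/

bilabial: voiceless /p/, voiced /b/.
dental: voiceless /t̪/, voiced /d̪/.
retroflex: voiceless /ʈ/, voiced —.
palatal: voiceless /c/, voiced /ɟ/.
velar: voiceless —, voiced /ɡ/.
uvular: voiceless —, voiced /ɢ/.
Gaps, from front to back: retroflex lacks voiced (/ɖ/); velar lacks voiceless (/k/); uvular lacks voiceless (/q/).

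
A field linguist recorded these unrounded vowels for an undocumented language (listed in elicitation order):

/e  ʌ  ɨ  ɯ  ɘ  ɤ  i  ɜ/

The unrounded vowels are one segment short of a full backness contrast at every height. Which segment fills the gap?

high: front /i/, central /ɨ/, back /ɯ/.
high-mid: front /e/, central /ɘ/, back /ɤ/.
low-mid: front —, central /ɜ/, back /ʌ/.
The low-mid row has no front member, so the gap is the low-mid front unrounded vowel /ɛ/.

/ɛ/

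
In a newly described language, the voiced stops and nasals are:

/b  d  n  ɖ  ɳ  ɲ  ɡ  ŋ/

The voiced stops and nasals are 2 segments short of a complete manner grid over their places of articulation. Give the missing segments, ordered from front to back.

/m/, /ɟ/

bilabial: oral stop /b/, nasal —.
alveolar: oral stop /d/, nasal /n/.
retroflex: oral stop /ɖ/, nasal /ɳ/.
palatal: oral stop —, nasal /ɲ/.
velar: oral stop /ɡ/, nasal /ŋ/.
Gaps, from front to back: bilabial lacks nasal (/m/); palatal lacks oral stop (/ɟ/).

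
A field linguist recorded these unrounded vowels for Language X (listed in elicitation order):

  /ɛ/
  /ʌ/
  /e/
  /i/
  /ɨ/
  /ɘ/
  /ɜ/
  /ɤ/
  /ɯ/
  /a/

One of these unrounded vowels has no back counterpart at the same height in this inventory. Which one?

High: /i/ ~ /ɨ/ ~ /ɯ/
High-mid: /e/ ~ /ɘ/ ~ /ɤ/
Low-mid: /ɛ/ ~ /ɜ/ ~ /ʌ/
Low: only /a/ (front); no back partner.
So /a/ is the unpaired segment.

/a/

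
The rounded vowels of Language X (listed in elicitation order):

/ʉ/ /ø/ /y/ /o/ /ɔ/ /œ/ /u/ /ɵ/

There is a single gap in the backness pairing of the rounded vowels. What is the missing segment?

/ɞ/

high: front /y/, central /ʉ/, back /u/.
high-mid: front /ø/, central /ɵ/, back /o/.
low-mid: front /œ/, central —, back /ɔ/.
The low-mid row has no central member, so the gap is the low-mid central rounded vowel /ɞ/.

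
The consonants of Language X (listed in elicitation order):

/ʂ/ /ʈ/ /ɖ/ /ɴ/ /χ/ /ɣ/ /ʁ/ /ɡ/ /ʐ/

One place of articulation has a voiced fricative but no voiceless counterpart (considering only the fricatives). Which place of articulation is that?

Voiceless: /ʂ/ (retroflex), /χ/ (uvular).
Voiced: /ʐ/ (retroflex), /ɣ/ (velar), /ʁ/ (uvular).
Every place of articulation has a voiceless member except velar, where /x/ would be expected.

velar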